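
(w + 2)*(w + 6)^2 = w^3 + 14*w^2 + 60*w + 72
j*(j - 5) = j^2 - 5*j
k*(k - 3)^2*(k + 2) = k^4 - 4*k^3 - 3*k^2 + 18*k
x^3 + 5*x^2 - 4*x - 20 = (x - 2)*(x + 2)*(x + 5)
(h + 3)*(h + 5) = h^2 + 8*h + 15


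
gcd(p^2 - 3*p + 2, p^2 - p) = p - 1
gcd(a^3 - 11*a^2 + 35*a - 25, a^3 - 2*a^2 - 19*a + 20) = a^2 - 6*a + 5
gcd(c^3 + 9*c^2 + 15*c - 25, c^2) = 1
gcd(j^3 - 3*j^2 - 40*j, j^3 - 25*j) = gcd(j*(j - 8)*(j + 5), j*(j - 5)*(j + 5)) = j^2 + 5*j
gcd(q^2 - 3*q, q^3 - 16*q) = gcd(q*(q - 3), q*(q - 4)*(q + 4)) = q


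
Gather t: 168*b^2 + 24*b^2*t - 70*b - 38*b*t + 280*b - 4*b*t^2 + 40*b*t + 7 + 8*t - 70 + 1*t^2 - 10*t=168*b^2 + 210*b + t^2*(1 - 4*b) + t*(24*b^2 + 2*b - 2) - 63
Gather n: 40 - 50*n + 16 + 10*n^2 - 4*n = 10*n^2 - 54*n + 56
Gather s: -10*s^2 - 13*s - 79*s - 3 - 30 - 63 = -10*s^2 - 92*s - 96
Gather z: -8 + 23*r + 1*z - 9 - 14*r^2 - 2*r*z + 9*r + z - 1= -14*r^2 + 32*r + z*(2 - 2*r) - 18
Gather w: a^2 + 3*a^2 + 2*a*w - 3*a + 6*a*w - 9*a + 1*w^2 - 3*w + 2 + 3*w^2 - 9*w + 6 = 4*a^2 - 12*a + 4*w^2 + w*(8*a - 12) + 8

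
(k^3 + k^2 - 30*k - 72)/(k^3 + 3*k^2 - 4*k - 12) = (k^2 - 2*k - 24)/(k^2 - 4)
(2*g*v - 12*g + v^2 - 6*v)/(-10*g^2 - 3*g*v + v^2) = (v - 6)/(-5*g + v)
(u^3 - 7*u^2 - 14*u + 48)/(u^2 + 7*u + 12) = (u^2 - 10*u + 16)/(u + 4)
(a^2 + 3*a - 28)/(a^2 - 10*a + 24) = (a + 7)/(a - 6)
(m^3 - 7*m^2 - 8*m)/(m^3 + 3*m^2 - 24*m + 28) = m*(m^2 - 7*m - 8)/(m^3 + 3*m^2 - 24*m + 28)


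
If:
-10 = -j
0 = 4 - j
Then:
No Solution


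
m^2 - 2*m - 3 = (m - 3)*(m + 1)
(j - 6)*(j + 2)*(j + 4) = j^3 - 28*j - 48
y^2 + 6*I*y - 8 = (y + 2*I)*(y + 4*I)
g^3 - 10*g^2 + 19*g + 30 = (g - 6)*(g - 5)*(g + 1)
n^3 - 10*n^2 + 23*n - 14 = (n - 7)*(n - 2)*(n - 1)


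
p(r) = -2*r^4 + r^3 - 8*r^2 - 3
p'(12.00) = -13584.00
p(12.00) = -40899.00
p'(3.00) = -237.00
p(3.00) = -210.00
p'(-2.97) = 283.57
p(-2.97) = -255.38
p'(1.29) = -32.82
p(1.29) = -19.70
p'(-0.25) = 4.31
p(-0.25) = -3.52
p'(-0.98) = 26.09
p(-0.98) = -13.47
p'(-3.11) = 319.42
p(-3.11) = -297.56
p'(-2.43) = 171.39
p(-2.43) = -134.32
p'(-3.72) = 512.87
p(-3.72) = -548.19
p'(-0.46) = 8.77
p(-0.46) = -4.88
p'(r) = -8*r^3 + 3*r^2 - 16*r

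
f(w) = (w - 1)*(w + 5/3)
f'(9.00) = 18.67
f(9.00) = 85.33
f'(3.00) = 6.67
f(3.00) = 9.33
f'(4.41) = 9.49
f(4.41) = 20.72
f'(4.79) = 10.25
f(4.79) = 24.47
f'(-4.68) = -8.69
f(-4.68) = 17.12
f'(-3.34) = -6.01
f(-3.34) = 7.26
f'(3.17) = 7.01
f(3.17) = 10.50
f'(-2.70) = -4.73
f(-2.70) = 3.82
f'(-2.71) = -4.75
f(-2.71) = 3.87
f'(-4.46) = -8.25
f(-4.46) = 15.25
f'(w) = 2*w + 2/3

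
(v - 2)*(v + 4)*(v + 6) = v^3 + 8*v^2 + 4*v - 48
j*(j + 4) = j^2 + 4*j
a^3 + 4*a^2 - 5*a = a*(a - 1)*(a + 5)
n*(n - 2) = n^2 - 2*n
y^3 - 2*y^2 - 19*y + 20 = (y - 5)*(y - 1)*(y + 4)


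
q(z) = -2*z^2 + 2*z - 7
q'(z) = 2 - 4*z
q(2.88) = -17.83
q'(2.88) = -9.52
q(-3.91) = -45.40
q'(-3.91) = 17.64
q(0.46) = -6.50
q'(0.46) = 0.16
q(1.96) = -10.76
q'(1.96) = -5.84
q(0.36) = -6.54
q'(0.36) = 0.56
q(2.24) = -12.56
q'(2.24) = -6.96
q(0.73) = -6.61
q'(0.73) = -0.92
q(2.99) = -18.90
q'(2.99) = -9.96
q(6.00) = -67.00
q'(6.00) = -22.00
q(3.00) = -19.00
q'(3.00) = -10.00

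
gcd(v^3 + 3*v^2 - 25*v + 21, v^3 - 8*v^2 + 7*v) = v - 1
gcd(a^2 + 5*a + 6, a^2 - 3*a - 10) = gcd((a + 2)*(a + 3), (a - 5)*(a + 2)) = a + 2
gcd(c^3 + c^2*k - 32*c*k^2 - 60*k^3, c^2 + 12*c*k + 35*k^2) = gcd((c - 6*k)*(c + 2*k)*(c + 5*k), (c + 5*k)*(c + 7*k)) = c + 5*k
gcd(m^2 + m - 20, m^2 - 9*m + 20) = m - 4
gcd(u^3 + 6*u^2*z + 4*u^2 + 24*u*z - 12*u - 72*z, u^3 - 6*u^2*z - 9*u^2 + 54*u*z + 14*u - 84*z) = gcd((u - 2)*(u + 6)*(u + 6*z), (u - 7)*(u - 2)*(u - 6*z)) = u - 2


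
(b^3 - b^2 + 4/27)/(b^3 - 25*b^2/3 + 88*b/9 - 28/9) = (b + 1/3)/(b - 7)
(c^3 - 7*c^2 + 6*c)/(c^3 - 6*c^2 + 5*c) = (c - 6)/(c - 5)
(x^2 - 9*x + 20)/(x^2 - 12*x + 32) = (x - 5)/(x - 8)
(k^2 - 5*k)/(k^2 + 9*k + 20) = k*(k - 5)/(k^2 + 9*k + 20)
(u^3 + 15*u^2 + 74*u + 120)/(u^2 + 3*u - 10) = (u^2 + 10*u + 24)/(u - 2)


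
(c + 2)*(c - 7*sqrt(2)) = c^2 - 7*sqrt(2)*c + 2*c - 14*sqrt(2)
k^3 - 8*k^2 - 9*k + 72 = (k - 8)*(k - 3)*(k + 3)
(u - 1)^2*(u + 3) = u^3 + u^2 - 5*u + 3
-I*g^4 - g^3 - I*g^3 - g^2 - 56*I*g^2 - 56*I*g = g*(g - 8*I)*(g + 7*I)*(-I*g - I)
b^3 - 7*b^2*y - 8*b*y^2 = b*(b - 8*y)*(b + y)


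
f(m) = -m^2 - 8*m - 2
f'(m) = -2*m - 8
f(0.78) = -8.85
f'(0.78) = -9.56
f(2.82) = -32.51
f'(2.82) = -13.64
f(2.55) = -28.90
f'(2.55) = -13.10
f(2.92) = -33.89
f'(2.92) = -13.84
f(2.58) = -29.30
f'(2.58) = -13.16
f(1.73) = -18.83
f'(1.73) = -11.46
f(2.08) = -22.97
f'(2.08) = -12.16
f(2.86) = -33.06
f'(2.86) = -13.72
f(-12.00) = -50.00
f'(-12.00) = 16.00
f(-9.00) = -11.00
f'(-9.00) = 10.00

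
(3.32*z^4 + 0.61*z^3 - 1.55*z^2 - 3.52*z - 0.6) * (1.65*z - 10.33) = 5.478*z^5 - 33.2891*z^4 - 8.8588*z^3 + 10.2035*z^2 + 35.3716*z + 6.198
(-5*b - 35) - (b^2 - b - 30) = -b^2 - 4*b - 5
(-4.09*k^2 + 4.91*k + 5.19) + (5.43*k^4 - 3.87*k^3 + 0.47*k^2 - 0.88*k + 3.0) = 5.43*k^4 - 3.87*k^3 - 3.62*k^2 + 4.03*k + 8.19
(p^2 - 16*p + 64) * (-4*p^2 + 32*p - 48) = -4*p^4 + 96*p^3 - 816*p^2 + 2816*p - 3072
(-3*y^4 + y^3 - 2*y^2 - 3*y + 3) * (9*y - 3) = -27*y^5 + 18*y^4 - 21*y^3 - 21*y^2 + 36*y - 9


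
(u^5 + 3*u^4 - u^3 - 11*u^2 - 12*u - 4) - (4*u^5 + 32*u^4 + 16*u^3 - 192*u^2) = -3*u^5 - 29*u^4 - 17*u^3 + 181*u^2 - 12*u - 4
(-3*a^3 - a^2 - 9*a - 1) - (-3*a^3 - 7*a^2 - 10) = 6*a^2 - 9*a + 9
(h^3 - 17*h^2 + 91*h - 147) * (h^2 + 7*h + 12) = h^5 - 10*h^4 - 16*h^3 + 286*h^2 + 63*h - 1764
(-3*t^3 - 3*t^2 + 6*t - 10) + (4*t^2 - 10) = -3*t^3 + t^2 + 6*t - 20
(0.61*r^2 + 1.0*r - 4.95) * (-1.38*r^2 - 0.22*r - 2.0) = -0.8418*r^4 - 1.5142*r^3 + 5.391*r^2 - 0.911*r + 9.9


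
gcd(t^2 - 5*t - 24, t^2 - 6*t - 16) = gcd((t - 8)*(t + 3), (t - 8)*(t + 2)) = t - 8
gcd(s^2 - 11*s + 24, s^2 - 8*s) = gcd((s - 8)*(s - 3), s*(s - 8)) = s - 8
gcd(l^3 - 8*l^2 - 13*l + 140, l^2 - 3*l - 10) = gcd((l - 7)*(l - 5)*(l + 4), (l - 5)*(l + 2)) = l - 5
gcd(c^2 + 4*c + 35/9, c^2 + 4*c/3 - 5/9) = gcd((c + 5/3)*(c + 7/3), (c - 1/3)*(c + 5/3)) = c + 5/3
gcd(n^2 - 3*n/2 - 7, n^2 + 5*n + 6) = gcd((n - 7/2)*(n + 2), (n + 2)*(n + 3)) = n + 2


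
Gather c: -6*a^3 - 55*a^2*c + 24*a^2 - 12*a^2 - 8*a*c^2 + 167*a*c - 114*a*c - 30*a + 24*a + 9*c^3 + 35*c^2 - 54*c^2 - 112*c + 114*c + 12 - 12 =-6*a^3 + 12*a^2 - 6*a + 9*c^3 + c^2*(-8*a - 19) + c*(-55*a^2 + 53*a + 2)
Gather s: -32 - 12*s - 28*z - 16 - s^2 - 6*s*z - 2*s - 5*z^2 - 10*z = -s^2 + s*(-6*z - 14) - 5*z^2 - 38*z - 48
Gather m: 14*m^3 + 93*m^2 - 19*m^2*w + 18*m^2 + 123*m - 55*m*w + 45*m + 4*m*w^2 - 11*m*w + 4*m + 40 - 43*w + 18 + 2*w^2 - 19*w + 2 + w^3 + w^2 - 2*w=14*m^3 + m^2*(111 - 19*w) + m*(4*w^2 - 66*w + 172) + w^3 + 3*w^2 - 64*w + 60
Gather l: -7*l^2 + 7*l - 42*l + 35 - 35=-7*l^2 - 35*l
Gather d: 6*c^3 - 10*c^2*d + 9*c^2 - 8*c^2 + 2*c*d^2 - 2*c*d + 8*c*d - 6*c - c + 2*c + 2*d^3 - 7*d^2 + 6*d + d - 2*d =6*c^3 + c^2 - 5*c + 2*d^3 + d^2*(2*c - 7) + d*(-10*c^2 + 6*c + 5)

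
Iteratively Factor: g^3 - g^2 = (g)*(g^2 - g) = g*(g - 1)*(g)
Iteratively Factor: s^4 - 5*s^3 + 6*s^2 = (s - 3)*(s^3 - 2*s^2) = s*(s - 3)*(s^2 - 2*s) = s*(s - 3)*(s - 2)*(s)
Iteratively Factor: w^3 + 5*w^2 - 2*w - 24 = (w + 3)*(w^2 + 2*w - 8) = (w + 3)*(w + 4)*(w - 2)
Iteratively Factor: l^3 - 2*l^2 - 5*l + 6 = (l - 1)*(l^2 - l - 6) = (l - 1)*(l + 2)*(l - 3)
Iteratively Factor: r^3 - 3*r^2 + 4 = (r + 1)*(r^2 - 4*r + 4) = (r - 2)*(r + 1)*(r - 2)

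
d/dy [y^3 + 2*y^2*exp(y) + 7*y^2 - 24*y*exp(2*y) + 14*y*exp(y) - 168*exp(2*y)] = 2*y^2*exp(y) + 3*y^2 - 48*y*exp(2*y) + 18*y*exp(y) + 14*y - 360*exp(2*y) + 14*exp(y)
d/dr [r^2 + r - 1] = 2*r + 1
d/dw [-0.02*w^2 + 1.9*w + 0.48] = 1.9 - 0.04*w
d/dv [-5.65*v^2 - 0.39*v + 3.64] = -11.3*v - 0.39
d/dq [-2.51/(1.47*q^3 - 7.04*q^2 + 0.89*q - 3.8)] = (11.0691*q^2 - 35.3408*q + 2.2339)/(1.47*q^3 - 7.04*q^2 + 0.89*q - 3.8)^2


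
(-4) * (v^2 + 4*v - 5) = -4*v^2 - 16*v + 20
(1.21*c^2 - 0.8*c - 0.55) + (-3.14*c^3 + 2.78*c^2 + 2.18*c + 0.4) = -3.14*c^3 + 3.99*c^2 + 1.38*c - 0.15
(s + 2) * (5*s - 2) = 5*s^2 + 8*s - 4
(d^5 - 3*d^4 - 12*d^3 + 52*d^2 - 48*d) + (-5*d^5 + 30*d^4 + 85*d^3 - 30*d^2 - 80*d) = -4*d^5 + 27*d^4 + 73*d^3 + 22*d^2 - 128*d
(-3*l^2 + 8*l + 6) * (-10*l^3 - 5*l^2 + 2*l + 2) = 30*l^5 - 65*l^4 - 106*l^3 - 20*l^2 + 28*l + 12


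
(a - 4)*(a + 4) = a^2 - 16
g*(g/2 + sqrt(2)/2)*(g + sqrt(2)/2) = g^3/2 + 3*sqrt(2)*g^2/4 + g/2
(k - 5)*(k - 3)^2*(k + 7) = k^4 - 4*k^3 - 38*k^2 + 228*k - 315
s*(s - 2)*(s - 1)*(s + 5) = s^4 + 2*s^3 - 13*s^2 + 10*s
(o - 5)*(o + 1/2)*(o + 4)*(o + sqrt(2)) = o^4 - o^3/2 + sqrt(2)*o^3 - 41*o^2/2 - sqrt(2)*o^2/2 - 41*sqrt(2)*o/2 - 10*o - 10*sqrt(2)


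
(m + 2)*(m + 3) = m^2 + 5*m + 6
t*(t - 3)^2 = t^3 - 6*t^2 + 9*t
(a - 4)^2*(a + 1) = a^3 - 7*a^2 + 8*a + 16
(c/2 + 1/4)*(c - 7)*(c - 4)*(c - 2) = c^4/2 - 25*c^3/4 + 87*c^2/4 - 31*c/2 - 14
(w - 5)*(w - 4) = w^2 - 9*w + 20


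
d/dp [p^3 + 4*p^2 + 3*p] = 3*p^2 + 8*p + 3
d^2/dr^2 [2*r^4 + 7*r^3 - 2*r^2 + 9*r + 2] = 24*r^2 + 42*r - 4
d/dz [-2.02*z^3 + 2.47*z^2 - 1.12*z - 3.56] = -6.06*z^2 + 4.94*z - 1.12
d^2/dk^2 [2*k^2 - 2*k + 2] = 4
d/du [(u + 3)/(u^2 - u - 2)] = (u^2 - u - (u + 3)*(2*u - 1) - 2)/(-u^2 + u + 2)^2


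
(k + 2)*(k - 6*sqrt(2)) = k^2 - 6*sqrt(2)*k + 2*k - 12*sqrt(2)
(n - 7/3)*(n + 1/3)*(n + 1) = n^3 - n^2 - 25*n/9 - 7/9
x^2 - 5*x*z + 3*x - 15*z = (x + 3)*(x - 5*z)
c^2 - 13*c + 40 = (c - 8)*(c - 5)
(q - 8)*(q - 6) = q^2 - 14*q + 48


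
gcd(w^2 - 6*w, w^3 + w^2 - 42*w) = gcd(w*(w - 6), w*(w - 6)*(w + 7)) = w^2 - 6*w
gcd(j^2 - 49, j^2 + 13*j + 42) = j + 7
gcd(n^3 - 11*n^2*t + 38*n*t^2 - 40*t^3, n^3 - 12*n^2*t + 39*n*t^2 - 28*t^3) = -n + 4*t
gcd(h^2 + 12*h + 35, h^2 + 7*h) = h + 7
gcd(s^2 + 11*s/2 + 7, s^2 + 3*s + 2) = s + 2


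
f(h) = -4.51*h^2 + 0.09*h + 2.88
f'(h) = 0.09 - 9.02*h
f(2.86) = -33.75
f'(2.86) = -25.71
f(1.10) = -2.48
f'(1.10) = -9.83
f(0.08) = 2.86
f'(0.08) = -0.63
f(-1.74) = -10.93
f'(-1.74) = 15.78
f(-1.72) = -10.62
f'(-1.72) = 15.60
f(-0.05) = 2.86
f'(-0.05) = 0.54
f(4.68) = -95.48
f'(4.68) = -42.12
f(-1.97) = -14.80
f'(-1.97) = 17.86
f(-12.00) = -647.64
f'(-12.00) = 108.33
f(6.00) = -158.94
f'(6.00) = -54.03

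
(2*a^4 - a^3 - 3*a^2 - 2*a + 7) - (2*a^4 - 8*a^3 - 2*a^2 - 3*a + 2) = 7*a^3 - a^2 + a + 5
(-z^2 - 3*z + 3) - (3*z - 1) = -z^2 - 6*z + 4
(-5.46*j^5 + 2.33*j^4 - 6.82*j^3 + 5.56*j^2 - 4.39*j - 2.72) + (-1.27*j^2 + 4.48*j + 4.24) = -5.46*j^5 + 2.33*j^4 - 6.82*j^3 + 4.29*j^2 + 0.0900000000000007*j + 1.52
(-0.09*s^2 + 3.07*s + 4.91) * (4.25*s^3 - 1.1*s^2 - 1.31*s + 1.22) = -0.3825*s^5 + 13.1465*s^4 + 17.6084*s^3 - 9.5325*s^2 - 2.6867*s + 5.9902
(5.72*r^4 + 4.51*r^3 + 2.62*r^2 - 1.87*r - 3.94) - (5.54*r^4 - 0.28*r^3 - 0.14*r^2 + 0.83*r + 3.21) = 0.18*r^4 + 4.79*r^3 + 2.76*r^2 - 2.7*r - 7.15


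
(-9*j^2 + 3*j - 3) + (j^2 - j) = -8*j^2 + 2*j - 3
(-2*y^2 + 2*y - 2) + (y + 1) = -2*y^2 + 3*y - 1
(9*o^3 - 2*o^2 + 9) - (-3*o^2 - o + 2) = 9*o^3 + o^2 + o + 7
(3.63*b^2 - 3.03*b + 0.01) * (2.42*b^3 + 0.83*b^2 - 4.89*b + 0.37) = 8.7846*b^5 - 4.3197*b^4 - 20.2414*b^3 + 16.1681*b^2 - 1.17*b + 0.0037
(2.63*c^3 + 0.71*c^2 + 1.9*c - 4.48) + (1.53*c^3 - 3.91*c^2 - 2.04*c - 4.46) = 4.16*c^3 - 3.2*c^2 - 0.14*c - 8.94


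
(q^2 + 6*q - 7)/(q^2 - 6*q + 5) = (q + 7)/(q - 5)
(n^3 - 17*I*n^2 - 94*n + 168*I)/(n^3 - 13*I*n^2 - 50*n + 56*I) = (n - 6*I)/(n - 2*I)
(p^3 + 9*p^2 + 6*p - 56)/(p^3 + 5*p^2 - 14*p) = (p + 4)/p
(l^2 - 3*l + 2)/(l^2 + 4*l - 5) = (l - 2)/(l + 5)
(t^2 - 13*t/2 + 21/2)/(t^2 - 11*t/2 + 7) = (t - 3)/(t - 2)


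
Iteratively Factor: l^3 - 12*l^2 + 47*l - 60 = (l - 4)*(l^2 - 8*l + 15) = (l - 4)*(l - 3)*(l - 5)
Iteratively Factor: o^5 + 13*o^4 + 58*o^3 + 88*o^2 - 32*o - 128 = (o + 4)*(o^4 + 9*o^3 + 22*o^2 - 32) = (o + 4)^2*(o^3 + 5*o^2 + 2*o - 8) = (o + 4)^3*(o^2 + o - 2) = (o + 2)*(o + 4)^3*(o - 1)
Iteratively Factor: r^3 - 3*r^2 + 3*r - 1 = (r - 1)*(r^2 - 2*r + 1) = (r - 1)^2*(r - 1)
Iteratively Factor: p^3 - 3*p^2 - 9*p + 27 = (p + 3)*(p^2 - 6*p + 9) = (p - 3)*(p + 3)*(p - 3)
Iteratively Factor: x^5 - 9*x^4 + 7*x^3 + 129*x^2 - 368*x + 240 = (x - 3)*(x^4 - 6*x^3 - 11*x^2 + 96*x - 80) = (x - 3)*(x - 1)*(x^3 - 5*x^2 - 16*x + 80) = (x - 3)*(x - 1)*(x + 4)*(x^2 - 9*x + 20) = (x - 4)*(x - 3)*(x - 1)*(x + 4)*(x - 5)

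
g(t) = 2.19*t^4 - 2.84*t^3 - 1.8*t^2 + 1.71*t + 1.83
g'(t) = 8.76*t^3 - 8.52*t^2 - 3.6*t + 1.71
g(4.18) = 438.68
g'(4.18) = 477.58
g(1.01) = 1.07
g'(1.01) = -1.59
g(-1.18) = 6.22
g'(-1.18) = -20.30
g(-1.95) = 44.37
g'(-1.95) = -88.62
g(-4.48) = 1095.58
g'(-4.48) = -940.82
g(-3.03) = 243.72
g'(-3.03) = -309.29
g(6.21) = 2519.85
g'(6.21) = 1748.66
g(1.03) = 1.04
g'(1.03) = -1.46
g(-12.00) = 50041.47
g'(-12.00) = -16319.25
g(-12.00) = 50041.47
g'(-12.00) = -16319.25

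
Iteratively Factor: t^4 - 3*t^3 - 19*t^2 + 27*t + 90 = (t + 3)*(t^3 - 6*t^2 - t + 30) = (t - 5)*(t + 3)*(t^2 - t - 6) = (t - 5)*(t - 3)*(t + 3)*(t + 2)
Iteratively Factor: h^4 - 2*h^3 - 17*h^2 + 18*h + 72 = (h + 3)*(h^3 - 5*h^2 - 2*h + 24) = (h - 4)*(h + 3)*(h^2 - h - 6) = (h - 4)*(h + 2)*(h + 3)*(h - 3)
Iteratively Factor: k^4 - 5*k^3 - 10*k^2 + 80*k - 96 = (k - 4)*(k^3 - k^2 - 14*k + 24) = (k - 4)*(k - 3)*(k^2 + 2*k - 8) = (k - 4)*(k - 3)*(k + 4)*(k - 2)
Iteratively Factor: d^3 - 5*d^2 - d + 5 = (d + 1)*(d^2 - 6*d + 5) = (d - 1)*(d + 1)*(d - 5)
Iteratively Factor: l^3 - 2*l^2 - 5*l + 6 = (l - 1)*(l^2 - l - 6) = (l - 3)*(l - 1)*(l + 2)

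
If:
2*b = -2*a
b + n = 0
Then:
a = n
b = -n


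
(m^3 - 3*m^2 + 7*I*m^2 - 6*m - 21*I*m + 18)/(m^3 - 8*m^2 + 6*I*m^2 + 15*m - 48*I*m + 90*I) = (m + I)/(m - 5)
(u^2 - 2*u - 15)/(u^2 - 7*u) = (u^2 - 2*u - 15)/(u*(u - 7))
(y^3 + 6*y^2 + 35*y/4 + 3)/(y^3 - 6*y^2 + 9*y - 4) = (y^3 + 6*y^2 + 35*y/4 + 3)/(y^3 - 6*y^2 + 9*y - 4)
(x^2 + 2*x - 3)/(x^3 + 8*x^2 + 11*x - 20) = (x + 3)/(x^2 + 9*x + 20)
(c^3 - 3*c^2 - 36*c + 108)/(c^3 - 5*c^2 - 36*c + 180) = (c - 3)/(c - 5)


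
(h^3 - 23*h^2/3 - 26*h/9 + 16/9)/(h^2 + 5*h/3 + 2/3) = (3*h^2 - 25*h + 8)/(3*(h + 1))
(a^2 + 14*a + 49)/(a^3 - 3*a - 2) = (a^2 + 14*a + 49)/(a^3 - 3*a - 2)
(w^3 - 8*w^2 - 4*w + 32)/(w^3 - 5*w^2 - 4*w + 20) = (w - 8)/(w - 5)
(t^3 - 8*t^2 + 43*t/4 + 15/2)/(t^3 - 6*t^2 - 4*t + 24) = (t^2 - 2*t - 5/4)/(t^2 - 4)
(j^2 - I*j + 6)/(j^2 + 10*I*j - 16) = (j - 3*I)/(j + 8*I)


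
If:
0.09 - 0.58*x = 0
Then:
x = 0.16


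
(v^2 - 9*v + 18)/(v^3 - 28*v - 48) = (v - 3)/(v^2 + 6*v + 8)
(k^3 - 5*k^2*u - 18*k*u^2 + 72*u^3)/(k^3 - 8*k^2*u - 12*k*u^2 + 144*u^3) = (-k + 3*u)/(-k + 6*u)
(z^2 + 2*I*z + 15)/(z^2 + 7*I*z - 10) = (z - 3*I)/(z + 2*I)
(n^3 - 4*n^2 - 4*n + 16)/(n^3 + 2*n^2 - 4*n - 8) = (n - 4)/(n + 2)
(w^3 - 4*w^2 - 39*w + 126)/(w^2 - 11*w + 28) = (w^2 + 3*w - 18)/(w - 4)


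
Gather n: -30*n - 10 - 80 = -30*n - 90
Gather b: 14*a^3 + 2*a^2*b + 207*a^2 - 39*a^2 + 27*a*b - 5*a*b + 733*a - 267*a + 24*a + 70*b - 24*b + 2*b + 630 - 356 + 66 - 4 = 14*a^3 + 168*a^2 + 490*a + b*(2*a^2 + 22*a + 48) + 336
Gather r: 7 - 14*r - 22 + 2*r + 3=-12*r - 12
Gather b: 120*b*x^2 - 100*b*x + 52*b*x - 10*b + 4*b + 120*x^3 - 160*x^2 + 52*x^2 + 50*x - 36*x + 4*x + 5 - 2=b*(120*x^2 - 48*x - 6) + 120*x^3 - 108*x^2 + 18*x + 3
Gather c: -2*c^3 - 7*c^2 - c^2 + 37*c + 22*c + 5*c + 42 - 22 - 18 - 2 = -2*c^3 - 8*c^2 + 64*c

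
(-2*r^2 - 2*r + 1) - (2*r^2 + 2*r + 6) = -4*r^2 - 4*r - 5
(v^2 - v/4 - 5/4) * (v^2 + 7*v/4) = v^4 + 3*v^3/2 - 27*v^2/16 - 35*v/16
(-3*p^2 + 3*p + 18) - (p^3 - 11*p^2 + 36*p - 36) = -p^3 + 8*p^2 - 33*p + 54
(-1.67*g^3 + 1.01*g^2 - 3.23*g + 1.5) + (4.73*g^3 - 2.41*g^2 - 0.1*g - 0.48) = 3.06*g^3 - 1.4*g^2 - 3.33*g + 1.02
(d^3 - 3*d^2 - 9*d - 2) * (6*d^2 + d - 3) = 6*d^5 - 17*d^4 - 60*d^3 - 12*d^2 + 25*d + 6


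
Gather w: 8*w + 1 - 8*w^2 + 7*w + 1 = -8*w^2 + 15*w + 2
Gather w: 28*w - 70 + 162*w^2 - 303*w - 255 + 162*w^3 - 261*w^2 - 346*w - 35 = 162*w^3 - 99*w^2 - 621*w - 360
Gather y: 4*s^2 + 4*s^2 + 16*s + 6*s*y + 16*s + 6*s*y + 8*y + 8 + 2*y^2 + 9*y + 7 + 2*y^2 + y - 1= 8*s^2 + 32*s + 4*y^2 + y*(12*s + 18) + 14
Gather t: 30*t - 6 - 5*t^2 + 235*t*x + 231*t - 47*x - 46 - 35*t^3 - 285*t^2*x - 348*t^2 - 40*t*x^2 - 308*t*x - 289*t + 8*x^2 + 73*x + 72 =-35*t^3 + t^2*(-285*x - 353) + t*(-40*x^2 - 73*x - 28) + 8*x^2 + 26*x + 20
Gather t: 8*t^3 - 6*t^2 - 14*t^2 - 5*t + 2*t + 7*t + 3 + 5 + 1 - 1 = 8*t^3 - 20*t^2 + 4*t + 8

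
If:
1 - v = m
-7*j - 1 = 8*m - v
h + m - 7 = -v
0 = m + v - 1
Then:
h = 6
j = 9*v/7 - 9/7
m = 1 - v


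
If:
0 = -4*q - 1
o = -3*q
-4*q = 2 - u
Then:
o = 3/4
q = -1/4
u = 1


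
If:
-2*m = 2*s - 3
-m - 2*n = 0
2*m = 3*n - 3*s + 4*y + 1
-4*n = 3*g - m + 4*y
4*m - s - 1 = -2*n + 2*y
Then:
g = -2/9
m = 17/15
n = -17/30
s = 11/30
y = 61/60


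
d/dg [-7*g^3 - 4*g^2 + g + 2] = -21*g^2 - 8*g + 1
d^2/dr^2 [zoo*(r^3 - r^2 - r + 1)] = zoo*(r + 1)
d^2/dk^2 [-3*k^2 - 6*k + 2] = -6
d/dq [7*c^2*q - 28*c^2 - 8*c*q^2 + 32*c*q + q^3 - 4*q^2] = 7*c^2 - 16*c*q + 32*c + 3*q^2 - 8*q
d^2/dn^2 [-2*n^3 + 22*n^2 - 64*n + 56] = 44 - 12*n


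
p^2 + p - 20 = (p - 4)*(p + 5)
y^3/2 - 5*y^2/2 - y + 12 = (y/2 + 1)*(y - 4)*(y - 3)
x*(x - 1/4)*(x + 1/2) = x^3 + x^2/4 - x/8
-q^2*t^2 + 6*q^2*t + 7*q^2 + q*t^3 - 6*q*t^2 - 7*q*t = (-q + t)*(t - 7)*(q*t + q)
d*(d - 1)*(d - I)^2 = d^4 - d^3 - 2*I*d^3 - d^2 + 2*I*d^2 + d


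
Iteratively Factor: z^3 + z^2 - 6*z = (z + 3)*(z^2 - 2*z) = z*(z + 3)*(z - 2)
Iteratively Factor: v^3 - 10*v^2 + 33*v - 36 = (v - 3)*(v^2 - 7*v + 12) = (v - 4)*(v - 3)*(v - 3)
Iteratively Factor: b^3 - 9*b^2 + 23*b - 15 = (b - 5)*(b^2 - 4*b + 3) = (b - 5)*(b - 1)*(b - 3)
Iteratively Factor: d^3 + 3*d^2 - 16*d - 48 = (d - 4)*(d^2 + 7*d + 12) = (d - 4)*(d + 4)*(d + 3)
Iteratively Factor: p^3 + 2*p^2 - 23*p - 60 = (p - 5)*(p^2 + 7*p + 12) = (p - 5)*(p + 4)*(p + 3)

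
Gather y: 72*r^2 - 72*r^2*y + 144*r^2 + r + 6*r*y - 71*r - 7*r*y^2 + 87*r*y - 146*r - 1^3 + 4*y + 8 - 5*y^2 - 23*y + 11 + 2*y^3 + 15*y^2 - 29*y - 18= 216*r^2 - 216*r + 2*y^3 + y^2*(10 - 7*r) + y*(-72*r^2 + 93*r - 48)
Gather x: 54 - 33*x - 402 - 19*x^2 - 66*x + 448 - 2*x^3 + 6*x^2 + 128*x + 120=-2*x^3 - 13*x^2 + 29*x + 220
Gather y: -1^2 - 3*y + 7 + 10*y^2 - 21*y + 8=10*y^2 - 24*y + 14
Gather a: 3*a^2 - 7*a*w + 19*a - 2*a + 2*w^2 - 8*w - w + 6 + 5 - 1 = 3*a^2 + a*(17 - 7*w) + 2*w^2 - 9*w + 10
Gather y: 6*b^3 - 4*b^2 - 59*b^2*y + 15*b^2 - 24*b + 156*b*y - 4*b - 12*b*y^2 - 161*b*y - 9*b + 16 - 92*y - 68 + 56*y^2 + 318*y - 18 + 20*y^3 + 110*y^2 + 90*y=6*b^3 + 11*b^2 - 37*b + 20*y^3 + y^2*(166 - 12*b) + y*(-59*b^2 - 5*b + 316) - 70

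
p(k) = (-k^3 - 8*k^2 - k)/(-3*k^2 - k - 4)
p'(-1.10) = -1.03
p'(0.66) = 1.54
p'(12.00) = 0.34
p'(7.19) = 0.37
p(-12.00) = -1.39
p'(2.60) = 0.63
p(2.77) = 2.87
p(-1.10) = 1.11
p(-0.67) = 0.56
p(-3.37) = 1.42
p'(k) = (6*k + 1)*(-k^3 - 8*k^2 - k)/(-3*k^2 - k - 4)^2 + (-3*k^2 - 16*k - 1)/(-3*k^2 - k - 4)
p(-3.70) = 1.33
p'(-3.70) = 0.27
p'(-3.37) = 0.24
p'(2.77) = 0.60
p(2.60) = 2.76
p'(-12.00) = 0.34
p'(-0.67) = -1.43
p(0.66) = 0.74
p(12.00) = 6.46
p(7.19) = 4.77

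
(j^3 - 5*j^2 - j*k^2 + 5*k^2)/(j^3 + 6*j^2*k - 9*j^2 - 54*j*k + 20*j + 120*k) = (j^2 - k^2)/(j^2 + 6*j*k - 4*j - 24*k)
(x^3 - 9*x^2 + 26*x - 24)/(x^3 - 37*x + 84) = (x - 2)/(x + 7)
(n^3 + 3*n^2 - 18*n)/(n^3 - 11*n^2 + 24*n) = (n + 6)/(n - 8)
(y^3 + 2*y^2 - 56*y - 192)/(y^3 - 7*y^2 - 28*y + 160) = (y^2 + 10*y + 24)/(y^2 + y - 20)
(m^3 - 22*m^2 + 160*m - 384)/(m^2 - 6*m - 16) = (m^2 - 14*m + 48)/(m + 2)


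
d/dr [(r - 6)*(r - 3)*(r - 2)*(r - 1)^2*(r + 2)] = 6*r^5 - 55*r^4 + 132*r^3 - 3*r^2 - 260*r + 180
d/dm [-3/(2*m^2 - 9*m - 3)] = 3*(4*m - 9)/(-2*m^2 + 9*m + 3)^2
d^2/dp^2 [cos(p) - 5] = -cos(p)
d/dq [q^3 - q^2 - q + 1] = 3*q^2 - 2*q - 1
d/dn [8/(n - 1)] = -8/(n - 1)^2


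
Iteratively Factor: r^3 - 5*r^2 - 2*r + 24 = (r + 2)*(r^2 - 7*r + 12) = (r - 4)*(r + 2)*(r - 3)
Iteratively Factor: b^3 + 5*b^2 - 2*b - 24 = (b + 3)*(b^2 + 2*b - 8) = (b + 3)*(b + 4)*(b - 2)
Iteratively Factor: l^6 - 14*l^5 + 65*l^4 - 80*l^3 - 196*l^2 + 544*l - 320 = (l - 2)*(l^5 - 12*l^4 + 41*l^3 + 2*l^2 - 192*l + 160) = (l - 4)*(l - 2)*(l^4 - 8*l^3 + 9*l^2 + 38*l - 40) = (l - 4)*(l - 2)*(l + 2)*(l^3 - 10*l^2 + 29*l - 20) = (l - 4)^2*(l - 2)*(l + 2)*(l^2 - 6*l + 5) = (l - 4)^2*(l - 2)*(l - 1)*(l + 2)*(l - 5)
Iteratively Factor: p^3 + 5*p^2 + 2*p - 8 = (p - 1)*(p^2 + 6*p + 8) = (p - 1)*(p + 4)*(p + 2)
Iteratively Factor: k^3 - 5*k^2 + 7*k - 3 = (k - 1)*(k^2 - 4*k + 3) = (k - 1)^2*(k - 3)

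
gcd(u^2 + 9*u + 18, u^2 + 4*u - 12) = u + 6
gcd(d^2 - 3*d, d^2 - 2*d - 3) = d - 3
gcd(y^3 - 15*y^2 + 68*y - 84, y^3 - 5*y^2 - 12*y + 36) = y^2 - 8*y + 12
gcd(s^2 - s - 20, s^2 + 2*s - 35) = s - 5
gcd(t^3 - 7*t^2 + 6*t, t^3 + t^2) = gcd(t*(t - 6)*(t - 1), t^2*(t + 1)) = t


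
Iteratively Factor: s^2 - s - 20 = (s - 5)*(s + 4)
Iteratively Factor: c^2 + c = (c + 1)*(c)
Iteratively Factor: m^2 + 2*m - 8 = (m + 4)*(m - 2)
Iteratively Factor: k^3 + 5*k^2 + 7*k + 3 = (k + 1)*(k^2 + 4*k + 3) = (k + 1)*(k + 3)*(k + 1)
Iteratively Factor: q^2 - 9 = (q + 3)*(q - 3)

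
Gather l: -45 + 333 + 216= 504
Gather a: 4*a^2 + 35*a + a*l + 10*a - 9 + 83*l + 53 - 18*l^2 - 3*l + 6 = 4*a^2 + a*(l + 45) - 18*l^2 + 80*l + 50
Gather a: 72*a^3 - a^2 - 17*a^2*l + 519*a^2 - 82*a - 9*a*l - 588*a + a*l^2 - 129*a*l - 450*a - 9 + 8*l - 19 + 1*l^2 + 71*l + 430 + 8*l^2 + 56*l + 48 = 72*a^3 + a^2*(518 - 17*l) + a*(l^2 - 138*l - 1120) + 9*l^2 + 135*l + 450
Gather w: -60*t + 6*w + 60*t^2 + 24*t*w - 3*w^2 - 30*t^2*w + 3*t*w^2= 60*t^2 - 60*t + w^2*(3*t - 3) + w*(-30*t^2 + 24*t + 6)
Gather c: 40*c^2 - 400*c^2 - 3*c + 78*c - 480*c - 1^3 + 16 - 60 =-360*c^2 - 405*c - 45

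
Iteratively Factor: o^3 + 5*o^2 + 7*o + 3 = (o + 3)*(o^2 + 2*o + 1) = (o + 1)*(o + 3)*(o + 1)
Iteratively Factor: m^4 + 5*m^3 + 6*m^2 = (m + 2)*(m^3 + 3*m^2) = m*(m + 2)*(m^2 + 3*m) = m*(m + 2)*(m + 3)*(m)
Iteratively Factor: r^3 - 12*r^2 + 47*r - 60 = (r - 4)*(r^2 - 8*r + 15) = (r - 5)*(r - 4)*(r - 3)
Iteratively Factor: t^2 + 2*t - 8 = (t + 4)*(t - 2)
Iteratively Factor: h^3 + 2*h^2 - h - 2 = (h - 1)*(h^2 + 3*h + 2) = (h - 1)*(h + 1)*(h + 2)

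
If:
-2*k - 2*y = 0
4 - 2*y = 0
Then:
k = -2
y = 2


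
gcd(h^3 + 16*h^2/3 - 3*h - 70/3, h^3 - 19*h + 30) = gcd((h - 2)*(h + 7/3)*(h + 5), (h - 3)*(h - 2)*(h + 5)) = h^2 + 3*h - 10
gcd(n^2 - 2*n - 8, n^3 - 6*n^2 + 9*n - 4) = n - 4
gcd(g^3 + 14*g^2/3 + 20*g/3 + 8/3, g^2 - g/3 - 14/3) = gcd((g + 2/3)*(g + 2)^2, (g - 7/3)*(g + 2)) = g + 2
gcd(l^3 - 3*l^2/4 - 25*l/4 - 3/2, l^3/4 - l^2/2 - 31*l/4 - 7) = 1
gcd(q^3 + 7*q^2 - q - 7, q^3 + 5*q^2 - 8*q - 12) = q + 1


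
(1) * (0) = 0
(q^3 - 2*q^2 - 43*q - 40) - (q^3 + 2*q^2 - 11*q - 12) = -4*q^2 - 32*q - 28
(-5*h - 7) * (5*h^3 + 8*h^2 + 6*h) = -25*h^4 - 75*h^3 - 86*h^2 - 42*h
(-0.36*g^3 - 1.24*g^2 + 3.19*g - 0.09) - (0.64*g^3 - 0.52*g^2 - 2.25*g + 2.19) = -1.0*g^3 - 0.72*g^2 + 5.44*g - 2.28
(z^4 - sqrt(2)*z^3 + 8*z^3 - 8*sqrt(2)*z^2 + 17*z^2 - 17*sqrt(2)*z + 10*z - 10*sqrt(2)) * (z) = z^5 - sqrt(2)*z^4 + 8*z^4 - 8*sqrt(2)*z^3 + 17*z^3 - 17*sqrt(2)*z^2 + 10*z^2 - 10*sqrt(2)*z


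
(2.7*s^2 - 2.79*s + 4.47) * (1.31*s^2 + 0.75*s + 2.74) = 3.537*s^4 - 1.6299*s^3 + 11.1612*s^2 - 4.2921*s + 12.2478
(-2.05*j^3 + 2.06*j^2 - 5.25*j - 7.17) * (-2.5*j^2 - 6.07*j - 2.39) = 5.125*j^5 + 7.2935*j^4 + 5.5203*j^3 + 44.8691*j^2 + 56.0694*j + 17.1363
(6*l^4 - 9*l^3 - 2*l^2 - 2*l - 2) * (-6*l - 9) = -36*l^5 + 93*l^3 + 30*l^2 + 30*l + 18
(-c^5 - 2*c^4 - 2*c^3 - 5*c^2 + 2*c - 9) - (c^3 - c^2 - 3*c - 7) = -c^5 - 2*c^4 - 3*c^3 - 4*c^2 + 5*c - 2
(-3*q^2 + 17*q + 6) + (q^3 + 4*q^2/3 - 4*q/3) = q^3 - 5*q^2/3 + 47*q/3 + 6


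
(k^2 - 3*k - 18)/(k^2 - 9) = (k - 6)/(k - 3)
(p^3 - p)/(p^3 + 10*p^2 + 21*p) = (p^2 - 1)/(p^2 + 10*p + 21)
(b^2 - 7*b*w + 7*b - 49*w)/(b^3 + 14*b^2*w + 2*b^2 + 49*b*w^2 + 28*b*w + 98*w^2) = (b^2 - 7*b*w + 7*b - 49*w)/(b^3 + 14*b^2*w + 2*b^2 + 49*b*w^2 + 28*b*w + 98*w^2)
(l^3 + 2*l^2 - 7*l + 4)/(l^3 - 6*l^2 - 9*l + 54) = (l^3 + 2*l^2 - 7*l + 4)/(l^3 - 6*l^2 - 9*l + 54)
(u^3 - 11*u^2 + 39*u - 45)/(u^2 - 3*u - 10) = (u^2 - 6*u + 9)/(u + 2)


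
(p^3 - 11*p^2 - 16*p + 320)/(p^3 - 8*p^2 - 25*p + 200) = (p - 8)/(p - 5)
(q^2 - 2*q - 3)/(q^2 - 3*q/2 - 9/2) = 2*(q + 1)/(2*q + 3)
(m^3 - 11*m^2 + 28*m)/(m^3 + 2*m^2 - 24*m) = (m - 7)/(m + 6)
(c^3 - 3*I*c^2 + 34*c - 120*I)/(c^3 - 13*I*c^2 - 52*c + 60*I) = (c^2 + 2*I*c + 24)/(c^2 - 8*I*c - 12)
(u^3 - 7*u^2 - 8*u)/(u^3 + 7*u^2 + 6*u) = (u - 8)/(u + 6)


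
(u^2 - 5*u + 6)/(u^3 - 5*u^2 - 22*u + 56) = (u - 3)/(u^2 - 3*u - 28)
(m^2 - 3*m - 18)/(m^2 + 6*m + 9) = (m - 6)/(m + 3)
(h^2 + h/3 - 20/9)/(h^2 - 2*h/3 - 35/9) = (3*h - 4)/(3*h - 7)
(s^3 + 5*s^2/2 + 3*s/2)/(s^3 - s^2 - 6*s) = (s^2 + 5*s/2 + 3/2)/(s^2 - s - 6)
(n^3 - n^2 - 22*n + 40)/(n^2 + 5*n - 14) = (n^2 + n - 20)/(n + 7)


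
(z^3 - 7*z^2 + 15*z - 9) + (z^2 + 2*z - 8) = z^3 - 6*z^2 + 17*z - 17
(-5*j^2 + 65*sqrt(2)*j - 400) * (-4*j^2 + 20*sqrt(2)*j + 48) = 20*j^4 - 360*sqrt(2)*j^3 + 3960*j^2 - 4880*sqrt(2)*j - 19200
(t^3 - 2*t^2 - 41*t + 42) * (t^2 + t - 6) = t^5 - t^4 - 49*t^3 + 13*t^2 + 288*t - 252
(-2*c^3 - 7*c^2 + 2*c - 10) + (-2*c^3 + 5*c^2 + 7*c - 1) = -4*c^3 - 2*c^2 + 9*c - 11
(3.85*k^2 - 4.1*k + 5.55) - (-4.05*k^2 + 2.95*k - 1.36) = 7.9*k^2 - 7.05*k + 6.91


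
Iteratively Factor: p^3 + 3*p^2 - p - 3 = (p + 3)*(p^2 - 1) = (p - 1)*(p + 3)*(p + 1)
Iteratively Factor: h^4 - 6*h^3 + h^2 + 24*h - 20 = (h - 2)*(h^3 - 4*h^2 - 7*h + 10) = (h - 2)*(h + 2)*(h^2 - 6*h + 5) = (h - 5)*(h - 2)*(h + 2)*(h - 1)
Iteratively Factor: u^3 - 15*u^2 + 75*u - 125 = (u - 5)*(u^2 - 10*u + 25) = (u - 5)^2*(u - 5)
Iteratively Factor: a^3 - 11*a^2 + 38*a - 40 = (a - 5)*(a^2 - 6*a + 8) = (a - 5)*(a - 4)*(a - 2)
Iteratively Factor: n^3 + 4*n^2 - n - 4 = (n + 1)*(n^2 + 3*n - 4) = (n - 1)*(n + 1)*(n + 4)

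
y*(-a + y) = -a*y + y^2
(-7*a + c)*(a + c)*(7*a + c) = -49*a^3 - 49*a^2*c + a*c^2 + c^3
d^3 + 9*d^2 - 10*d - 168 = (d - 4)*(d + 6)*(d + 7)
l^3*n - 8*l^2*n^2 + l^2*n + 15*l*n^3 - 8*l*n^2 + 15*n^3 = (l - 5*n)*(l - 3*n)*(l*n + n)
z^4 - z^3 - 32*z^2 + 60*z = z*(z - 5)*(z - 2)*(z + 6)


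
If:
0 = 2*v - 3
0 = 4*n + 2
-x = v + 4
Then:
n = -1/2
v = 3/2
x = -11/2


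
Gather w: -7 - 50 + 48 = -9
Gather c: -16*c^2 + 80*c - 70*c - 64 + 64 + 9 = -16*c^2 + 10*c + 9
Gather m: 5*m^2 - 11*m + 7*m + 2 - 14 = 5*m^2 - 4*m - 12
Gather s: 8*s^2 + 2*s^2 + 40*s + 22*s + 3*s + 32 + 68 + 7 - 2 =10*s^2 + 65*s + 105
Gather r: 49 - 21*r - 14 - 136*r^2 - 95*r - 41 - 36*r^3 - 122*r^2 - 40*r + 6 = -36*r^3 - 258*r^2 - 156*r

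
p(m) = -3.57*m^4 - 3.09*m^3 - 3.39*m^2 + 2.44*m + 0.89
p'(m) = -14.28*m^3 - 9.27*m^2 - 6.78*m + 2.44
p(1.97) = -84.85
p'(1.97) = -156.07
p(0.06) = 1.02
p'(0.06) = 2.00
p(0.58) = 0.16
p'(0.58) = -7.40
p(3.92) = -1070.74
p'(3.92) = -1026.76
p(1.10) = -9.87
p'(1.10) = -35.24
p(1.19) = -13.37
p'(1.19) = -42.82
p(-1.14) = -7.75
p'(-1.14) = 19.28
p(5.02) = -2730.36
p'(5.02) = -2071.71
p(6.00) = -5400.67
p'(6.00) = -3456.44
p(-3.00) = -242.68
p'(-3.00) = 324.91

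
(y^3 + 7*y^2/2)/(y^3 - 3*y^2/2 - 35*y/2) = y/(y - 5)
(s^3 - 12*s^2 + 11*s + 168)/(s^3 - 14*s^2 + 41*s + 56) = (s + 3)/(s + 1)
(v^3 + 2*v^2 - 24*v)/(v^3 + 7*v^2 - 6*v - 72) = v*(v - 4)/(v^2 + v - 12)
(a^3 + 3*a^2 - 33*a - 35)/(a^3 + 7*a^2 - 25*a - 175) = (a + 1)/(a + 5)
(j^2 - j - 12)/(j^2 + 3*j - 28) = (j + 3)/(j + 7)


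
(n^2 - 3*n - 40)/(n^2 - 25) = (n - 8)/(n - 5)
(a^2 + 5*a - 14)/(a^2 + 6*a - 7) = (a - 2)/(a - 1)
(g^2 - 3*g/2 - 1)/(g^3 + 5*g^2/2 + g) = (g - 2)/(g*(g + 2))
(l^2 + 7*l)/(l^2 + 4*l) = (l + 7)/(l + 4)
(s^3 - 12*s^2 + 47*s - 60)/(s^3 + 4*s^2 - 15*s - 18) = (s^2 - 9*s + 20)/(s^2 + 7*s + 6)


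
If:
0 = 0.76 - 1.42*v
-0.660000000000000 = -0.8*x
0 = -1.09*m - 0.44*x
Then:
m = -0.33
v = 0.54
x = 0.82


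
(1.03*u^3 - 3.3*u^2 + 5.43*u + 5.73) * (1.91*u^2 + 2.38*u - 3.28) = 1.9673*u^5 - 3.8516*u^4 - 0.861099999999999*u^3 + 34.6917*u^2 - 4.173*u - 18.7944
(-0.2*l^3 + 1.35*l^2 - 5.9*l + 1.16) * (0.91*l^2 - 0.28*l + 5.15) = -0.182*l^5 + 1.2845*l^4 - 6.777*l^3 + 9.6601*l^2 - 30.7098*l + 5.974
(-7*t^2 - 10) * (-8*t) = 56*t^3 + 80*t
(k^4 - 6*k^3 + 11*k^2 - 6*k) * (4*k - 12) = 4*k^5 - 36*k^4 + 116*k^3 - 156*k^2 + 72*k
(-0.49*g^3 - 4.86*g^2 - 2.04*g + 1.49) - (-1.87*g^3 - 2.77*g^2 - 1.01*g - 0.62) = 1.38*g^3 - 2.09*g^2 - 1.03*g + 2.11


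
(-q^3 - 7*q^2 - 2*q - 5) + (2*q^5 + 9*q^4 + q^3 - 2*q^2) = 2*q^5 + 9*q^4 - 9*q^2 - 2*q - 5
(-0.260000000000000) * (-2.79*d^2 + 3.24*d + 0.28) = 0.7254*d^2 - 0.8424*d - 0.0728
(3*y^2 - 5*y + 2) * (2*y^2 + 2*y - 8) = 6*y^4 - 4*y^3 - 30*y^2 + 44*y - 16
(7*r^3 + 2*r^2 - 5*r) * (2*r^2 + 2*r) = 14*r^5 + 18*r^4 - 6*r^3 - 10*r^2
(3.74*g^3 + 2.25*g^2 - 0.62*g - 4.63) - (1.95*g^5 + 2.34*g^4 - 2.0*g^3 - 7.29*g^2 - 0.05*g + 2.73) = -1.95*g^5 - 2.34*g^4 + 5.74*g^3 + 9.54*g^2 - 0.57*g - 7.36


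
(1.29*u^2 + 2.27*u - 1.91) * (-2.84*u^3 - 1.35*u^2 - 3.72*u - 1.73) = -3.6636*u^5 - 8.1883*u^4 - 2.4389*u^3 - 8.0976*u^2 + 3.1781*u + 3.3043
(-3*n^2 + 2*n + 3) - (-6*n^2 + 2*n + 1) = 3*n^2 + 2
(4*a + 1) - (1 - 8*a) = 12*a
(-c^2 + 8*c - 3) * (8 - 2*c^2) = 2*c^4 - 16*c^3 - 2*c^2 + 64*c - 24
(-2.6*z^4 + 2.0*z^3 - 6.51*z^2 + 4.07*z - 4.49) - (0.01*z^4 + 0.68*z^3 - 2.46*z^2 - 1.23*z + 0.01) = -2.61*z^4 + 1.32*z^3 - 4.05*z^2 + 5.3*z - 4.5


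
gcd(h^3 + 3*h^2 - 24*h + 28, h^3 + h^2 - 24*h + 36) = h - 2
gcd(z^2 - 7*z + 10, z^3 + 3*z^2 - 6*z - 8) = z - 2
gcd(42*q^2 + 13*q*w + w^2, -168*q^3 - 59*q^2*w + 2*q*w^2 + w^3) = 7*q + w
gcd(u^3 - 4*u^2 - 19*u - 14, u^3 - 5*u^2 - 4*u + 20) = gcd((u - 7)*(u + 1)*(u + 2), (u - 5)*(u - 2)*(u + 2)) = u + 2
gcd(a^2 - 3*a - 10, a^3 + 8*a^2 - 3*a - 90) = 1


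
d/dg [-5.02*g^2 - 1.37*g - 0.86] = -10.04*g - 1.37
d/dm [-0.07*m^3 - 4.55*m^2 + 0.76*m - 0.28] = -0.21*m^2 - 9.1*m + 0.76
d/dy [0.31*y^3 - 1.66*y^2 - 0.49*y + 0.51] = 0.93*y^2 - 3.32*y - 0.49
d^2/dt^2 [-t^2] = -2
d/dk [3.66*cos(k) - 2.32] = -3.66*sin(k)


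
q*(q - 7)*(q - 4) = q^3 - 11*q^2 + 28*q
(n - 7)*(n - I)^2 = n^3 - 7*n^2 - 2*I*n^2 - n + 14*I*n + 7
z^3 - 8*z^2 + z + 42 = (z - 7)*(z - 3)*(z + 2)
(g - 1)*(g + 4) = g^2 + 3*g - 4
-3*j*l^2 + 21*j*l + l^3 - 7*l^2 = l*(-3*j + l)*(l - 7)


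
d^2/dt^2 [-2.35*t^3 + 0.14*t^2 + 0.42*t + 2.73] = 0.28 - 14.1*t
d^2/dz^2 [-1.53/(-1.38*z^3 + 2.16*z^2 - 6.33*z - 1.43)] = ((6.6096 - 12.6684*z)*(1.38*z^3 - 2.16*z^2 + 6.33*z + 1.43) + 1.53*(4.14*z^2 - 4.32*z + 6.33)*(8.28*z^2 - 8.64*z + 12.66))/(1.38*z^3 - 2.16*z^2 + 6.33*z + 1.43)^3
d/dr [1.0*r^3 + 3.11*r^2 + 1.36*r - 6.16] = 3.0*r^2 + 6.22*r + 1.36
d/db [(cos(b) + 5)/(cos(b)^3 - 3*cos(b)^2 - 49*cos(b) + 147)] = (-57*cos(b)/2 + 6*cos(2*b) + cos(3*b)/2 - 386)*sin(b)/(cos(b)^3 - 3*cos(b)^2 - 49*cos(b) + 147)^2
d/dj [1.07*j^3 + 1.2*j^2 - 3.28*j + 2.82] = 3.21*j^2 + 2.4*j - 3.28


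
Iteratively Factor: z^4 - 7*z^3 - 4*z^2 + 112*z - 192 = (z - 4)*(z^3 - 3*z^2 - 16*z + 48) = (z - 4)*(z - 3)*(z^2 - 16) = (z - 4)^2*(z - 3)*(z + 4)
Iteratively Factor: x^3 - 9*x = (x + 3)*(x^2 - 3*x) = x*(x + 3)*(x - 3)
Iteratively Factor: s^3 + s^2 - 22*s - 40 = (s - 5)*(s^2 + 6*s + 8) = (s - 5)*(s + 2)*(s + 4)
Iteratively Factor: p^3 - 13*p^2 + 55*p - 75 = (p - 3)*(p^2 - 10*p + 25) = (p - 5)*(p - 3)*(p - 5)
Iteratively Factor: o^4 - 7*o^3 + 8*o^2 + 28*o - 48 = (o - 3)*(o^3 - 4*o^2 - 4*o + 16) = (o - 4)*(o - 3)*(o^2 - 4) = (o - 4)*(o - 3)*(o - 2)*(o + 2)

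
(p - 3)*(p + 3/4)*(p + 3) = p^3 + 3*p^2/4 - 9*p - 27/4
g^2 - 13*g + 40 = (g - 8)*(g - 5)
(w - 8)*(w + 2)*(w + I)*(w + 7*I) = w^4 - 6*w^3 + 8*I*w^3 - 23*w^2 - 48*I*w^2 + 42*w - 128*I*w + 112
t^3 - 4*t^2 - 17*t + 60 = (t - 5)*(t - 3)*(t + 4)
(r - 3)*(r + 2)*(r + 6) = r^3 + 5*r^2 - 12*r - 36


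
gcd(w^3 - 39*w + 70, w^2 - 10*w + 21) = 1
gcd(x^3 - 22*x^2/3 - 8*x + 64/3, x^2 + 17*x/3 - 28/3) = x - 4/3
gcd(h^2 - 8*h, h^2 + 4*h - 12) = 1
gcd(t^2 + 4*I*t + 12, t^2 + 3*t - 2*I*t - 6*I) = t - 2*I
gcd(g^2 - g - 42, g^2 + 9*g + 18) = g + 6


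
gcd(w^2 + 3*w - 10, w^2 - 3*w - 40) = w + 5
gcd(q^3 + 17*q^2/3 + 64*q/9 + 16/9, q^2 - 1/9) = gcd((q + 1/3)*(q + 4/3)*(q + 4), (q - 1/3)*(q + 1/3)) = q + 1/3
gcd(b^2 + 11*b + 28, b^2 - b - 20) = b + 4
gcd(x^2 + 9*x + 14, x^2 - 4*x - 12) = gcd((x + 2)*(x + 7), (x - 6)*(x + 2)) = x + 2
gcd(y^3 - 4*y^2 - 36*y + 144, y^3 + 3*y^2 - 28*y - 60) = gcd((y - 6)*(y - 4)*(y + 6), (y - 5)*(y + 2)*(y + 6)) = y + 6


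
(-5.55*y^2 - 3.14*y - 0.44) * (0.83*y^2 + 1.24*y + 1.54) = -4.6065*y^4 - 9.4882*y^3 - 12.8058*y^2 - 5.3812*y - 0.6776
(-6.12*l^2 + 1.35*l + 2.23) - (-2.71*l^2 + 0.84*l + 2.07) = -3.41*l^2 + 0.51*l + 0.16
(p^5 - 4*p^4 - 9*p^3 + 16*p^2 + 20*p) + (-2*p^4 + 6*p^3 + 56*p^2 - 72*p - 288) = p^5 - 6*p^4 - 3*p^3 + 72*p^2 - 52*p - 288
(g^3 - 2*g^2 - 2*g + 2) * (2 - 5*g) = -5*g^4 + 12*g^3 + 6*g^2 - 14*g + 4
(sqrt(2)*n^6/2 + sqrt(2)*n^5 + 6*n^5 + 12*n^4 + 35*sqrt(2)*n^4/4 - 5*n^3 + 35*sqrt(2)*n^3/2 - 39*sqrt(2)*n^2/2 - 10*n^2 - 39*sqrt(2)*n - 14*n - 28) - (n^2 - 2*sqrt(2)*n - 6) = sqrt(2)*n^6/2 + sqrt(2)*n^5 + 6*n^5 + 12*n^4 + 35*sqrt(2)*n^4/4 - 5*n^3 + 35*sqrt(2)*n^3/2 - 39*sqrt(2)*n^2/2 - 11*n^2 - 37*sqrt(2)*n - 14*n - 22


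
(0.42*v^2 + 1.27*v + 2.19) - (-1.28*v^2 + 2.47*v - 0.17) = 1.7*v^2 - 1.2*v + 2.36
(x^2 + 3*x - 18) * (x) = x^3 + 3*x^2 - 18*x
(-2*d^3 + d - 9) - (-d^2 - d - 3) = -2*d^3 + d^2 + 2*d - 6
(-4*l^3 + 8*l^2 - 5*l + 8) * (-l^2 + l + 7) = 4*l^5 - 12*l^4 - 15*l^3 + 43*l^2 - 27*l + 56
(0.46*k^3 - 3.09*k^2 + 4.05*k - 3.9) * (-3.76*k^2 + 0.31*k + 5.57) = -1.7296*k^5 + 11.761*k^4 - 13.6237*k^3 - 1.2918*k^2 + 21.3495*k - 21.723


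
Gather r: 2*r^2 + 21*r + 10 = 2*r^2 + 21*r + 10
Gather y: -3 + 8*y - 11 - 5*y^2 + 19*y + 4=-5*y^2 + 27*y - 10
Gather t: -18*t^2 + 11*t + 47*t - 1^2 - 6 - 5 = -18*t^2 + 58*t - 12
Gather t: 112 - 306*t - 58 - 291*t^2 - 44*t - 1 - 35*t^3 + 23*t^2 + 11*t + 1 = -35*t^3 - 268*t^2 - 339*t + 54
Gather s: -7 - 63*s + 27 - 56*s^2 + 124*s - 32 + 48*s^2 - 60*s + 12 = -8*s^2 + s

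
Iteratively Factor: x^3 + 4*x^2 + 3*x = (x + 1)*(x^2 + 3*x) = (x + 1)*(x + 3)*(x)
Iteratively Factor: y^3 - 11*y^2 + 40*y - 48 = (y - 3)*(y^2 - 8*y + 16) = (y - 4)*(y - 3)*(y - 4)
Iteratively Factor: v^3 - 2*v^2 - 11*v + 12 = (v - 1)*(v^2 - v - 12) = (v - 4)*(v - 1)*(v + 3)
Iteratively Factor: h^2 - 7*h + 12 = (h - 4)*(h - 3)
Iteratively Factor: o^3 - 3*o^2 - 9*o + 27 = (o + 3)*(o^2 - 6*o + 9) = (o - 3)*(o + 3)*(o - 3)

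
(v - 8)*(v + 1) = v^2 - 7*v - 8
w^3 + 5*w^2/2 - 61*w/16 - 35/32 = (w - 5/4)*(w + 1/4)*(w + 7/2)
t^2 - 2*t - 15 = (t - 5)*(t + 3)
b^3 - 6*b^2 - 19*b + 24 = (b - 8)*(b - 1)*(b + 3)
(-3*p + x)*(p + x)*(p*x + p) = -3*p^3*x - 3*p^3 - 2*p^2*x^2 - 2*p^2*x + p*x^3 + p*x^2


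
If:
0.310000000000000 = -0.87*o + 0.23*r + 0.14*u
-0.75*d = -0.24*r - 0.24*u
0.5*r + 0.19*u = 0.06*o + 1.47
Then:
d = 0.200797720797721*u + 0.957492877492877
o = 0.0624406457739791*u + 0.434710351377018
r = 2.99216524216524 - 0.372507122507123*u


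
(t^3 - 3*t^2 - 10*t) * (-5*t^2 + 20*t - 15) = -5*t^5 + 35*t^4 - 25*t^3 - 155*t^2 + 150*t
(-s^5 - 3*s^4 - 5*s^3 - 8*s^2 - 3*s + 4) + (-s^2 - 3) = -s^5 - 3*s^4 - 5*s^3 - 9*s^2 - 3*s + 1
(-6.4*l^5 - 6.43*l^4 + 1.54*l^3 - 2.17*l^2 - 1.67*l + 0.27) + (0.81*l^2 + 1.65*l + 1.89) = -6.4*l^5 - 6.43*l^4 + 1.54*l^3 - 1.36*l^2 - 0.02*l + 2.16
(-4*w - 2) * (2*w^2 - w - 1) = -8*w^3 + 6*w + 2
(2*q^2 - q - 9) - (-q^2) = 3*q^2 - q - 9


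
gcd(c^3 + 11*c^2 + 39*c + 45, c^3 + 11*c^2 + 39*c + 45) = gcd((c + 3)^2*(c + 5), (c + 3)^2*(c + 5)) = c^3 + 11*c^2 + 39*c + 45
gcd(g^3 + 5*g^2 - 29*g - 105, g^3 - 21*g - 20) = g - 5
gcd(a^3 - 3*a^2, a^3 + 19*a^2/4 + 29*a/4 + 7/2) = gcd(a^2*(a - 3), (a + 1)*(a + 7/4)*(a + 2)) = 1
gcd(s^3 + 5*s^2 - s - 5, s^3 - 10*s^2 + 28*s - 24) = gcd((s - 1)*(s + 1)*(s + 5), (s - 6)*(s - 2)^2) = 1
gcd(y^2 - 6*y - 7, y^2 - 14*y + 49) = y - 7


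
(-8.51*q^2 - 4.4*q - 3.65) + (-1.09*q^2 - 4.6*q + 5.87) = -9.6*q^2 - 9.0*q + 2.22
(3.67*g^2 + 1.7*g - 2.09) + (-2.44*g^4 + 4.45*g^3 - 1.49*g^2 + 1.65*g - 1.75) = -2.44*g^4 + 4.45*g^3 + 2.18*g^2 + 3.35*g - 3.84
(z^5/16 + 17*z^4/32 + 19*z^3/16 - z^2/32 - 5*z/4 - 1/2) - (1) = z^5/16 + 17*z^4/32 + 19*z^3/16 - z^2/32 - 5*z/4 - 3/2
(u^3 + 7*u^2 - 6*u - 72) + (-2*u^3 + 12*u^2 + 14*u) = -u^3 + 19*u^2 + 8*u - 72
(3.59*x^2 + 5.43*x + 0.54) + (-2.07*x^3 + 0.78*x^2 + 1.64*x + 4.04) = -2.07*x^3 + 4.37*x^2 + 7.07*x + 4.58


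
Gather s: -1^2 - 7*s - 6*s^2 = -6*s^2 - 7*s - 1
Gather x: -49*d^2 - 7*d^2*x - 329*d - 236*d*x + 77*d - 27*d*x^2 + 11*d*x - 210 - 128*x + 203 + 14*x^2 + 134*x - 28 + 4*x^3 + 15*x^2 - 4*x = -49*d^2 - 252*d + 4*x^3 + x^2*(29 - 27*d) + x*(-7*d^2 - 225*d + 2) - 35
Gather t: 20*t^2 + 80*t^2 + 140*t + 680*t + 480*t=100*t^2 + 1300*t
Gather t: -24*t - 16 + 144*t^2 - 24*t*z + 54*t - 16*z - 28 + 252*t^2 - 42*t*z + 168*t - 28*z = 396*t^2 + t*(198 - 66*z) - 44*z - 44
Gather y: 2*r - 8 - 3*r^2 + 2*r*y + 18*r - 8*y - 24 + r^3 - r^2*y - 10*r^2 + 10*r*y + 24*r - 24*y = r^3 - 13*r^2 + 44*r + y*(-r^2 + 12*r - 32) - 32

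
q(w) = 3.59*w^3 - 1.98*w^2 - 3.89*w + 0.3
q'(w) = 10.77*w^2 - 3.96*w - 3.89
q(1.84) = 8.80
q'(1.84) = 25.29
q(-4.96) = -467.18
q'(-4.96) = 280.71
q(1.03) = -1.88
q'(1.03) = 3.46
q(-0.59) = 1.17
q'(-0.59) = 2.20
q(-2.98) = -100.70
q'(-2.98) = 103.55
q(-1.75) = -18.20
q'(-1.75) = 36.02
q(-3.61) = -180.36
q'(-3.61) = 150.76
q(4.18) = 211.64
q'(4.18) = 167.73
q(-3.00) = -102.78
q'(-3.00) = 104.92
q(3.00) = 67.74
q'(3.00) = 81.16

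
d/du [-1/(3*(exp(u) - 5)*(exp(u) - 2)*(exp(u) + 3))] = ((exp(u) - 5)*(exp(u) - 2) + (exp(u) - 5)*(exp(u) + 3) + (exp(u) - 2)*(exp(u) + 3))*exp(u)/(3*(exp(u) - 5)^2*(exp(u) - 2)^2*(exp(u) + 3)^2)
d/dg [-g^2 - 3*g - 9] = -2*g - 3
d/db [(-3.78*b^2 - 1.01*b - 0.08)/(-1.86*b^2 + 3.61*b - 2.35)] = (-15.5244*b^2 + 17.4684*b + 2.6623)/(3.4596*b^4 - 13.4292*b^3 + 21.7741*b^2 - 16.967*b + 5.5225)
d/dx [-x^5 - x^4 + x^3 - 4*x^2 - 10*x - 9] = -5*x^4 - 4*x^3 + 3*x^2 - 8*x - 10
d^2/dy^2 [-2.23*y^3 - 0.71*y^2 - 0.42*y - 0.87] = -13.38*y - 1.42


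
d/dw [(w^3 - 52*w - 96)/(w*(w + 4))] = (w^4 + 8*w^3 + 52*w^2 + 192*w + 384)/(w^2*(w^2 + 8*w + 16))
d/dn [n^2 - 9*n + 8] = 2*n - 9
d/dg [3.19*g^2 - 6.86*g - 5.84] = 6.38*g - 6.86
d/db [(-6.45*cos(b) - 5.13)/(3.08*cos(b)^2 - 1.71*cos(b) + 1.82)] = (-19.866*cos(b)^2 - 31.6008*cos(b) + 20.5113)*sin(b)/(9.4864*cos(b)^4 - 10.5336*cos(b)^3 + 14.1353*cos(b)^2 - 6.2244*cos(b) + 3.3124)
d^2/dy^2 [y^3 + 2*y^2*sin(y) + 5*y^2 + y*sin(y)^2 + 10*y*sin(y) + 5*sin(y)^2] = -2*y^2*sin(y) - 10*y*sin(y) + 8*y*cos(y) + 2*y*cos(2*y) + 6*y + 4*sin(y) + 2*sin(2*y) + 20*cos(y) + 10*cos(2*y) + 10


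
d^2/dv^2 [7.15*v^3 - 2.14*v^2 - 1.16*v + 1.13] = 42.9*v - 4.28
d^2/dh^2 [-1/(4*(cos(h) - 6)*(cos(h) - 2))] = (2*sin(h)^4 - 9*sin(h)^2 + 63*cos(h) - 3*cos(3*h) - 45)/(2*(cos(h) - 6)^3*(cos(h) - 2)^3)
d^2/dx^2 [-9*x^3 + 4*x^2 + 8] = 8 - 54*x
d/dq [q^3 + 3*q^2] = 3*q*(q + 2)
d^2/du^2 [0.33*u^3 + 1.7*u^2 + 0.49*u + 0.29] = 1.98*u + 3.4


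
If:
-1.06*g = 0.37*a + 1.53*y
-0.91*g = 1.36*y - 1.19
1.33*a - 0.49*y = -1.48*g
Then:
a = -3.92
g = 3.12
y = -1.22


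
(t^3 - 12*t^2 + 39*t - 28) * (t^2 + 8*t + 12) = t^5 - 4*t^4 - 45*t^3 + 140*t^2 + 244*t - 336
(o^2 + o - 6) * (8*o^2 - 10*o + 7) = 8*o^4 - 2*o^3 - 51*o^2 + 67*o - 42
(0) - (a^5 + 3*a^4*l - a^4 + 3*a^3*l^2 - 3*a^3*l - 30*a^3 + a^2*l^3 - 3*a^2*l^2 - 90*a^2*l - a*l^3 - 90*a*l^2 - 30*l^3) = -a^5 - 3*a^4*l + a^4 - 3*a^3*l^2 + 3*a^3*l + 30*a^3 - a^2*l^3 + 3*a^2*l^2 + 90*a^2*l + a*l^3 + 90*a*l^2 + 30*l^3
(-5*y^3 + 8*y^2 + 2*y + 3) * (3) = -15*y^3 + 24*y^2 + 6*y + 9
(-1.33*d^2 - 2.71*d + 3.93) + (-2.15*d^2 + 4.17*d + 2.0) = -3.48*d^2 + 1.46*d + 5.93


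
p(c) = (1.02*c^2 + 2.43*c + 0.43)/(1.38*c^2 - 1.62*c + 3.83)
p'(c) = (1.62 - 2.76*c)*(1.02*c^2 + 2.43*c + 0.43)/(1.38*c^2 - 1.62*c + 3.83)^2 + (2.04*c + 2.43)/(1.38*c^2 - 1.62*c + 3.83)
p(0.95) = 1.03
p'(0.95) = 0.94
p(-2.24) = 0.01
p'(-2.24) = -0.14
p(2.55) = 1.53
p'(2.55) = -0.08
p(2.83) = 1.50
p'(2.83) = -0.11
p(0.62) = 0.69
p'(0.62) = 1.08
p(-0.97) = -0.14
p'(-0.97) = -0.03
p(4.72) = 1.29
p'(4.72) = -0.10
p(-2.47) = 0.04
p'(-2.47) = -0.14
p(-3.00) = 0.11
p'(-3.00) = -0.12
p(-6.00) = 0.36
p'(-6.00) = -0.05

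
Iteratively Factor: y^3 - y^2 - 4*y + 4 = (y - 1)*(y^2 - 4) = (y - 1)*(y + 2)*(y - 2)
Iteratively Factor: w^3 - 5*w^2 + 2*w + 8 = (w + 1)*(w^2 - 6*w + 8) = (w - 4)*(w + 1)*(w - 2)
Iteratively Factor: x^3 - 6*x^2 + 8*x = (x)*(x^2 - 6*x + 8) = x*(x - 4)*(x - 2)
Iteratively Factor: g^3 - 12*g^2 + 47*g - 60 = (g - 3)*(g^2 - 9*g + 20) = (g - 5)*(g - 3)*(g - 4)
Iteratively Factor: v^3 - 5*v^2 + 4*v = (v - 1)*(v^2 - 4*v) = (v - 4)*(v - 1)*(v)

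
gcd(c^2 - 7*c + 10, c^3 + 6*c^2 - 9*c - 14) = c - 2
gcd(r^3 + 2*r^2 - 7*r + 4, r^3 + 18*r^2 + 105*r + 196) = r + 4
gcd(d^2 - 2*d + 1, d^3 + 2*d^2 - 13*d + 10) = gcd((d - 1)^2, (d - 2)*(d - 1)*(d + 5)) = d - 1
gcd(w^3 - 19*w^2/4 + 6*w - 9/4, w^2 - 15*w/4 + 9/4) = w^2 - 15*w/4 + 9/4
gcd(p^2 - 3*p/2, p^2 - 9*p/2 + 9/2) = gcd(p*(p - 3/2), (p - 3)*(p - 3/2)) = p - 3/2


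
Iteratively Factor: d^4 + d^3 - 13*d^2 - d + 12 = (d + 1)*(d^3 - 13*d + 12) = (d - 3)*(d + 1)*(d^2 + 3*d - 4) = (d - 3)*(d + 1)*(d + 4)*(d - 1)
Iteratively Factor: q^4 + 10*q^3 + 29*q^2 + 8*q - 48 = (q - 1)*(q^3 + 11*q^2 + 40*q + 48) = (q - 1)*(q + 4)*(q^2 + 7*q + 12) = (q - 1)*(q + 4)^2*(q + 3)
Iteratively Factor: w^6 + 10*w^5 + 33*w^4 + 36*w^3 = (w + 4)*(w^5 + 6*w^4 + 9*w^3) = w*(w + 4)*(w^4 + 6*w^3 + 9*w^2) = w*(w + 3)*(w + 4)*(w^3 + 3*w^2) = w*(w + 3)^2*(w + 4)*(w^2) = w^2*(w + 3)^2*(w + 4)*(w)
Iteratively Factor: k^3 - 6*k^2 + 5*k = (k - 1)*(k^2 - 5*k) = (k - 5)*(k - 1)*(k)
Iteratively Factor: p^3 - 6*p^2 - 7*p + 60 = (p - 4)*(p^2 - 2*p - 15) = (p - 4)*(p + 3)*(p - 5)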